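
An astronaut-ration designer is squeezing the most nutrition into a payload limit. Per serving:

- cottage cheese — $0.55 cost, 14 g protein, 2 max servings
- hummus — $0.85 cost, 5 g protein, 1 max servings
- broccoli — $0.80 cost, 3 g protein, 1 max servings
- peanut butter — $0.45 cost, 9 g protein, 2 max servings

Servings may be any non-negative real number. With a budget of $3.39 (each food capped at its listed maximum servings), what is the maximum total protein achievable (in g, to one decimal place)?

Protein per dollar: cottage cheese 25.45, peanut butter 20, hummus 5.882, broccoli 3.75.
Take 2 servings of cottage cheese: spends $1.10, +28.0 g protein (running total 28.0 g).
Take 2 servings of peanut butter: spends $0.90, +18.0 g protein (running total 46.0 g).
Take 1 serving of hummus: spends $0.85, +5.0 g protein (running total 51.0 g).
Take 0.675 servings of broccoli: spends $0.54, +2.0 g protein (running total 53.0 g).
Filling greedily by protein-per-dollar is optimal for one linear limit, giving 53.0 g.

53.0 g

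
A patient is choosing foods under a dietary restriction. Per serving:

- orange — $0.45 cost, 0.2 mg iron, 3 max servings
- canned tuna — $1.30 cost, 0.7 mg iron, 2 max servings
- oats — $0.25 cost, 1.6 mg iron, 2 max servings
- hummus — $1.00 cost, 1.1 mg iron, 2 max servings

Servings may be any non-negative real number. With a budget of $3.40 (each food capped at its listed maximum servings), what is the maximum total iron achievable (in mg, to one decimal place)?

Iron per dollar: oats 6.4, hummus 1.1, canned tuna 0.5385, orange 0.4444.
Take 2 servings of oats: spends $0.50, +3.2 mg iron (running total 3.2 mg).
Take 2 servings of hummus: spends $2.00, +2.2 mg iron (running total 5.4 mg).
Take 0.6923 servings of canned tuna: spends $0.90, +0.5 mg iron (running total 5.9 mg).
Filling greedily by iron-per-dollar is optimal for one linear limit, giving 5.9 mg.

5.9 mg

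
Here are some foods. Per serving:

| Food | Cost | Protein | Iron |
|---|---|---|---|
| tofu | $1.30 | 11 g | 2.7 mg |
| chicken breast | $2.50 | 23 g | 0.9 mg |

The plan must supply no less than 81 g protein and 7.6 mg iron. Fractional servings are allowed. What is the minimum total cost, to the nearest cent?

$9.01

With two linear requirements the optimum uses one or two foods; enumerate the corners.
tofu only: max(81/11, 7.6/2.7) = 7.364 servings → $9.57.
chicken breast only: max(81/23, 7.6/0.9) = 8.444 servings → $21.11.
tofu + chicken breast with both tight: 1.952 servings and 2.588 servings → $9.01.
Cheapest feasible corner: $9.01.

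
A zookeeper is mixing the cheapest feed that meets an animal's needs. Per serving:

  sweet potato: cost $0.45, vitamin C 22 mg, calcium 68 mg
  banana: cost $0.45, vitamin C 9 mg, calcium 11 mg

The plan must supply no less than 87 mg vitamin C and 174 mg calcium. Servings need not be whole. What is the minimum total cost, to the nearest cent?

$1.78

A basic optimal solution has at most two foods positive. Try each food alone and each pair with both targets met exactly.
sweet potato only: max(87/22, 174/68) = 3.955 servings → $1.78.
banana only: max(87/9, 174/11) = 15.82 servings → $7.12.
sweet potato + banana with both tight: 1.646 servings and 5.643 servings → $3.28.
So the least-cost plan costs $1.78.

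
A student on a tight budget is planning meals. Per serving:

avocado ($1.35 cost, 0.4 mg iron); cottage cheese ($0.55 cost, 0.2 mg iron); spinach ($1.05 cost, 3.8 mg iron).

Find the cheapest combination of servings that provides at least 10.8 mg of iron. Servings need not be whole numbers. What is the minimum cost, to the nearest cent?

Cost per mg of iron: spinach $0.2763, cottage cheese $2.7500, avocado $3.3750.
With no serving limits, use only spinach: 10.8 mg / 3.8 mg = 2.842 servings × $1.05 = $2.98.

$2.98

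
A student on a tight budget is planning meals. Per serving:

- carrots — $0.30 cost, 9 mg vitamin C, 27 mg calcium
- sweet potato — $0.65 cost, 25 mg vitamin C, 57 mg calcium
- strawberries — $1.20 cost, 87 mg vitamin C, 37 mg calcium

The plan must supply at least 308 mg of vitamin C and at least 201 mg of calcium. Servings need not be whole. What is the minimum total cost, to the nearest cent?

Compare the cost at each extreme point of the feasible region.
carrots only: max(308/9, 201/27) = 34.22 servings → $10.27.
sweet potato only: max(308/25, 201/57) = 12.32 servings → $8.01.
strawberries only: max(308/87, 201/37) = 5.432 servings → $6.52.
carrots + sweet potato: the both-tight solution has a negative serving — not a feasible corner.
carrots + strawberries with both tight: 3.021 servings and 3.228 servings → $4.78.
sweet potato + strawberries with both tight: 1.51 servings and 3.106 servings → $4.71.
Cheapest feasible corner: $4.71.

$4.71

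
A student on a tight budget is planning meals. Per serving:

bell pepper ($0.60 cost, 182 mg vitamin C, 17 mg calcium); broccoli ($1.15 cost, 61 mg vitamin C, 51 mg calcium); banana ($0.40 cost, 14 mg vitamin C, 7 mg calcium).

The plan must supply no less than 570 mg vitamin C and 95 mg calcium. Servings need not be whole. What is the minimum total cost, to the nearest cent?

bell pepper only: max(570/182, 95/17) = 5.588 servings → $3.35.
broccoli only: max(570/61, 95/51) = 9.344 servings → $10.75.
banana only: max(570/14, 95/7) = 40.71 servings → $16.29.
bell pepper + broccoli with both tight: 2.823 servings and 0.9218 servings → $2.75.
bell pepper + banana with both tight: 2.568 servings and 7.336 servings → $4.47.
broccoli + banana: the both-tight solution has a negative serving — not a feasible corner.
So the least-cost plan costs $2.75.

$2.75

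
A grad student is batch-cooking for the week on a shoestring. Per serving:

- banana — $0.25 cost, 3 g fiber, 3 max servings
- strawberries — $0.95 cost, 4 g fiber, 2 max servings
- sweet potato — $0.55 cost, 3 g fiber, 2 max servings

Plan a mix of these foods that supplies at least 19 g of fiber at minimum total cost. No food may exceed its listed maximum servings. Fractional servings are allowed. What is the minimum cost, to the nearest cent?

Cost per g of fiber: banana $0.0833, sweet potato $0.1833, strawberries $0.2375.
Take 3 servings of banana: +9.0 g fiber for $0.75 (total $0.75, still need 10.0 g).
Take 2 servings of sweet potato: +6.0 g fiber for $1.10 (total $1.85, still need 4.0 g).
Take 1 serving of strawberries: +4.0 g fiber for $0.95 (total $2.80, still need 0.0 g).
Greedy by cheapest-per-g is optimal for a single linear constraint, so the minimum cost is $2.80.

$2.80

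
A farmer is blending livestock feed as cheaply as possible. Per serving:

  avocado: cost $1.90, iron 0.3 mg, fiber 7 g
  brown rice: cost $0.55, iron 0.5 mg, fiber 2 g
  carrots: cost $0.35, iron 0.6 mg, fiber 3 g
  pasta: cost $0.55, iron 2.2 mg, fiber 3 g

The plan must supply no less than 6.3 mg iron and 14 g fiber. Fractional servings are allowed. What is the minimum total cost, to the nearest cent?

avocado only: max(6.3/0.3, 14/7) = 21 servings → $39.90.
brown rice only: max(6.3/0.5, 14/2) = 12.6 servings → $6.93.
carrots only: max(6.3/0.6, 14/3) = 10.5 servings → $3.67.
pasta only: max(6.3/2.2, 14/3) = 4.667 servings → $2.57.
avocado + brown rice: intersection lies outside the first quadrant.
avocado + carrots with both targets exact would need a negative amount; discard.
avocado + pasta with both tight: 0.8207 servings and 2.752 servings → $3.07.
brown rice + carrots: the both-tight solution has a negative serving — not a feasible corner.
brown rice + pasta with both tight: 4.103 servings and 1.931 servings → $3.32.
carrots + pasta with both tight: 2.479 servings and 2.188 servings → $2.07.
The minimum over all feasible corners is $2.07.

$2.07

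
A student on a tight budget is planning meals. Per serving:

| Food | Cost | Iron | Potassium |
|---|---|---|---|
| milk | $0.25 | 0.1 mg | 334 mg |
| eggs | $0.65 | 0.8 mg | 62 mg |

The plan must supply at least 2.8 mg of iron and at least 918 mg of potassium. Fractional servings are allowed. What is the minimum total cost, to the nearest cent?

$2.64

An LP optimum is at a vertex; with two nutrient constraints at most two foods are used. Check each candidate.
milk only: max(2.8/0.1, 918/334) = 28 servings → $7.00.
eggs only: max(2.8/0.8, 918/62) = 14.81 servings → $9.62.
milk + eggs with both tight: 2.149 servings and 3.231 servings → $2.64.
Cheapest feasible corner: $2.64.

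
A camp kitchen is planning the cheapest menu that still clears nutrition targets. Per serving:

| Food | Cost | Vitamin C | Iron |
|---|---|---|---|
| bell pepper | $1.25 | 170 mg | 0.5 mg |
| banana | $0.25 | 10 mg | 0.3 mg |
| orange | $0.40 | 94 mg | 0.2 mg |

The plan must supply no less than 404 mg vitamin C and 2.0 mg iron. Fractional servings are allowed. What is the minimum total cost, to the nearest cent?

Two binding constraints pin down two serving amounts, so the optimal mix uses at most two foods. The candidates are each food alone (scaled to the tighter of vitamin C/iron) and each pair with both constraints tight.
bell pepper only: max(404/170, 2.0/0.5) = 4 servings → $5.00.
banana only: max(404/10, 2.0/0.3) = 40.4 servings → $10.10.
orange only: max(404/94, 2.0/0.2) = 10 servings → $4.00.
bell pepper + banana with both tight: 2.2 servings and 3 servings → $3.50.
bell pepper + orange: intersection lies outside the first quadrant.
banana + orange with both tight: 4.092 servings and 3.863 servings → $2.57.
Cheapest feasible corner: $2.57.

$2.57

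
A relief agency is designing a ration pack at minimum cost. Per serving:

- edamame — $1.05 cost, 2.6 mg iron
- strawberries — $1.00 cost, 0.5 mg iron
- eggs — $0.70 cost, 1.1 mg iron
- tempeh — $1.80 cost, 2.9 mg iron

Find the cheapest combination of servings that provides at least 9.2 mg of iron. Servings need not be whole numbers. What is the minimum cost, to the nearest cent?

Cost per mg of iron: edamame $0.4038, tempeh $0.6207, eggs $0.6364, strawberries $2.0000.
With no serving limits, use only edamame: 9.2 mg / 2.6 mg = 3.538 servings × $1.05 = $3.72.

$3.72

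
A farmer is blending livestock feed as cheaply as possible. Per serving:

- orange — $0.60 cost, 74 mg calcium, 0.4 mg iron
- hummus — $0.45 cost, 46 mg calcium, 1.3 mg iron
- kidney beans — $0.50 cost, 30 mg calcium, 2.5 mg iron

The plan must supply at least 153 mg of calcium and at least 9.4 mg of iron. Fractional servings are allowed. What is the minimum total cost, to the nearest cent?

$2.13

A basic optimal solution has at most two foods positive. Try each food alone and each pair with both targets met exactly.
orange only: max(153/74, 9.4/0.4) = 23.5 servings → $14.10.
hummus only: max(153/46, 9.4/1.3) = 7.231 servings → $3.25.
kidney beans only: max(153/30, 9.4/2.5) = 5.1 servings → $2.55.
orange + hummus: the both-tight solution has a negative serving — not a feasible corner.
orange + kidney beans with both tight: 0.5809 servings and 3.667 servings → $2.18.
hummus + kidney beans with both tight: 1.322 servings and 3.072 servings → $2.13.
So the least-cost plan costs $2.13.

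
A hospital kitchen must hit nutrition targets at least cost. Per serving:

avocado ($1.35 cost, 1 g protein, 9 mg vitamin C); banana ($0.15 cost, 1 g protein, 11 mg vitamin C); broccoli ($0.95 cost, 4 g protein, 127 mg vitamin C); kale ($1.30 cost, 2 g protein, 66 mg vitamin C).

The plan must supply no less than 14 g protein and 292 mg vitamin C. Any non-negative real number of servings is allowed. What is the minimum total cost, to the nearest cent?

At the optimum either one food covers both requirements or two foods hit both targets exactly; no other combination can be cheaper.
avocado only: max(14/1, 292/9) = 32.44 servings → $43.80.
banana only: max(14/1, 292/11) = 26.55 servings → $3.98.
broccoli only: max(14/4, 292/127) = 3.5 servings → $3.33.
kale only: max(14/2, 292/66) = 7 servings → $9.10.
avocado + banana: intersection lies outside the first quadrant.
avocado + broccoli with both tight: 6.703 servings and 1.824 servings → $10.78.
avocado + kale with both tight: 7.083 servings and 3.458 servings → $14.06.
banana + broccoli with both tight: 7.349 servings and 1.663 servings → $2.68.
banana + kale with both tight: 7.727 servings and 3.136 servings → $5.24.
broccoli + kale: intersection lies outside the first quadrant.
So the least-cost plan costs $2.68.

$2.68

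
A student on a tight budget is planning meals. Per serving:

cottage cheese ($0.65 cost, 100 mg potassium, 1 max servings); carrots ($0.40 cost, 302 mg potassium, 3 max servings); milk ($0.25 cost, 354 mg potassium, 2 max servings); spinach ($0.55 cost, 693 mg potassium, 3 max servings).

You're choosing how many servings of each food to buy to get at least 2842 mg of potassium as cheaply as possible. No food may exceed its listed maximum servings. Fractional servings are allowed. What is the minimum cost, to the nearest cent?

Cost per mg of potassium: milk $0.0007, spinach $0.0008, carrots $0.0013, cottage cheese $0.0065.
Take 2 servings of milk: +708.0 mg potassium for $0.50 (total $0.50, still need 2134.0 mg).
Take 3 servings of spinach: +2079.0 mg potassium for $1.65 (total $2.15, still need 55.0 mg).
Take 0.1821 servings of carrots: +55.0 mg potassium for $0.07 (total $2.22, still need 0.0 mg).
Greedy by cheapest-per-mg is optimal for a single linear constraint, so the minimum cost is $2.22.

$2.22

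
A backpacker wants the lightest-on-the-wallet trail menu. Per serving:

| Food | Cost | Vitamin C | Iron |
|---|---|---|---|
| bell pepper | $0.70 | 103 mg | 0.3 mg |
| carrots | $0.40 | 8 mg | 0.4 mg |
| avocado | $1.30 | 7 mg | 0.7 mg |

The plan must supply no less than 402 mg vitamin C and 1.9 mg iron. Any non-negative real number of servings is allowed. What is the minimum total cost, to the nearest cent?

For a min-cost LP with two ≥-constraints, a basic feasible solution has at most two positive variables.
bell pepper only: max(402/103, 1.9/0.3) = 6.333 servings → $4.43.
carrots only: max(402/8, 1.9/0.4) = 50.25 servings → $20.10.
avocado only: max(402/7, 1.9/0.7) = 57.43 servings → $74.66.
bell pepper + carrots with both tight: 3.753 servings and 1.936 servings → $3.40.
bell pepper + avocado with both tight: 3.83 servings and 1.073 servings → $4.08.
carrots + avocado: the both-tight solution has a negative serving — not a feasible corner.
The minimum over all feasible corners is $3.40.

$3.40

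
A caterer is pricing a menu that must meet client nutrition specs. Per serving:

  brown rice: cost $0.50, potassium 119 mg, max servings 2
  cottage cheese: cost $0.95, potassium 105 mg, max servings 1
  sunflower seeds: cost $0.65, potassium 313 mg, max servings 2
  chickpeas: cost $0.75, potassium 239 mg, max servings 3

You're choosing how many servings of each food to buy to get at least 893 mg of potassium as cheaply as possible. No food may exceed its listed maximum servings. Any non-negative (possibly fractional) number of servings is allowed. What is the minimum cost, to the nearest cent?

$2.14

Cost per mg of potassium: sunflower seeds $0.0021, chickpeas $0.0031, brown rice $0.0042, cottage cheese $0.0090.
Take 2 servings of sunflower seeds: +626.0 mg potassium for $1.30 (total $1.30, still need 267.0 mg).
Take 1.117 servings of chickpeas: +267.0 mg potassium for $0.84 (total $2.14, still need 0.0 mg).
Greedy by cheapest-per-mg is optimal for a single linear constraint, so the minimum cost is $2.14.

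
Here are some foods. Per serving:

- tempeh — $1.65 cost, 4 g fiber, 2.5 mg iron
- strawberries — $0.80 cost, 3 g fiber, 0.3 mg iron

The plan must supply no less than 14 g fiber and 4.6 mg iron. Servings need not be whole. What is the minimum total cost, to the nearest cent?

tempeh only: max(14/4, 4.6/2.5) = 3.5 servings → $5.78.
strawberries only: max(14/3, 4.6/0.3) = 15.33 servings → $12.27.
tempeh + strawberries with both tight: 1.524 servings and 2.635 servings → $4.62.
So the least-cost plan costs $4.62.

$4.62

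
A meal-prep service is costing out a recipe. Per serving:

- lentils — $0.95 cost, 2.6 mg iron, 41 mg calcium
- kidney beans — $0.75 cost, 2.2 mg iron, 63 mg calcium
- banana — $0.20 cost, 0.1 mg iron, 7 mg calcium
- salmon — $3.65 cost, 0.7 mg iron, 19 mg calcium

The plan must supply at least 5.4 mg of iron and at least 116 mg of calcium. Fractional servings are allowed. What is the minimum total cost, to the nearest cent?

Minimising a linear cost over {iron ≥ 5.4, calcium ≥ 116, servings ≥ 0} — the optimum is at a vertex, using one or two foods.
lentils only: max(5.4/2.6, 116/41) = 2.829 servings → $2.69.
kidney beans only: max(5.4/2.2, 116/63) = 2.455 servings → $1.84.
banana only: max(5.4/0.1, 116/7) = 54 servings → $10.80.
salmon only: max(5.4/0.7, 116/19) = 7.714 servings → $28.16.
lentils + kidney beans with both tight: 1.155 servings and 1.09 servings → $1.91.
lentils + banana with both tight: 1.858 servings and 5.688 servings → $2.90.
lentils + salmon with both tight: 1.034 servings and 3.874 servings → $15.12.
kidney beans + banana: the both-tight solution has a negative serving — not a feasible corner.
kidney beans + salmon with both targets exact would need a negative amount; discard.
banana + salmon with both targets exact would need a negative amount; discard.
The minimum over all feasible corners is $1.84.

$1.84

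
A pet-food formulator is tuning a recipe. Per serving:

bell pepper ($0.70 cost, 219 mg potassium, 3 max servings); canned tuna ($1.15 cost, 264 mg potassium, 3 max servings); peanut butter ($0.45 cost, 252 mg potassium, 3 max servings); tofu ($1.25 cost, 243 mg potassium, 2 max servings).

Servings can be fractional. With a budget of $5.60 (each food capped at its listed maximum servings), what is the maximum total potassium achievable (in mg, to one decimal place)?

1906.6 mg

Potassium per dollar: peanut butter 560, bell pepper 312.9, canned tuna 229.6, tofu 194.4.
Take 3 servings of peanut butter: spends $1.35, +756.0 mg potassium (running total 756.0 mg).
Take 3 servings of bell pepper: spends $2.10, +657.0 mg potassium (running total 1413.0 mg).
Take 1.87 servings of canned tuna: spends $2.15, +493.6 mg potassium (running total 1906.6 mg).
Greedy by best ratio exhausts the cost allowance optimally: 1906.6 mg.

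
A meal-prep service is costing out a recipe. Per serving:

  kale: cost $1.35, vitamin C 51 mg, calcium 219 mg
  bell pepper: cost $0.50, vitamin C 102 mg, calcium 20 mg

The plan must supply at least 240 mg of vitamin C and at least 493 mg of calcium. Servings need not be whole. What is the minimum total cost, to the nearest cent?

Two binding constraints pin down two serving amounts, so the optimal mix uses at most two foods. The candidates are each food alone (scaled to the tighter of vitamin C/calcium) and each pair with both constraints tight.
kale only: max(240/51, 493/219) = 4.706 servings → $6.35.
bell pepper only: max(240/102, 493/20) = 24.65 servings → $12.32.
kale + bell pepper with both tight: 2.134 servings and 1.286 servings → $3.52.
Cheapest feasible corner: $3.52.

$3.52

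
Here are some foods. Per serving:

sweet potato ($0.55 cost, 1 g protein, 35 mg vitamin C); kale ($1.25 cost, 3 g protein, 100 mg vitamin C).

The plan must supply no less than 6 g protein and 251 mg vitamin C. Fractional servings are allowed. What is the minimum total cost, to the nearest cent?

Check every corner: each single food scaled to meet both minima, and each pair solved so both constraints bind.
sweet potato only: max(6/1, 251/35) = 7.171 servings → $3.94.
kale only: max(6/3, 251/100) = 2.51 servings → $3.14.
sweet potato + kale with both targets exact would need a negative amount; discard.
So the least-cost plan costs $3.14.

$3.14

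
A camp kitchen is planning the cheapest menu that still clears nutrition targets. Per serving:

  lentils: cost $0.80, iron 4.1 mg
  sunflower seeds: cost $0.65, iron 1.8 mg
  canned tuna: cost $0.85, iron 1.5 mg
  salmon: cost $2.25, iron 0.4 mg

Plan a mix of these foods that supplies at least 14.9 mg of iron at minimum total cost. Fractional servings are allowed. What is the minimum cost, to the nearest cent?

Cost per mg of iron: lentils $0.1951, sunflower seeds $0.3611, canned tuna $0.5667, salmon $5.6250.
With no serving limits, use only lentils: 14.9 mg / 4.1 mg = 3.634 servings × $0.80 = $2.91.

$2.91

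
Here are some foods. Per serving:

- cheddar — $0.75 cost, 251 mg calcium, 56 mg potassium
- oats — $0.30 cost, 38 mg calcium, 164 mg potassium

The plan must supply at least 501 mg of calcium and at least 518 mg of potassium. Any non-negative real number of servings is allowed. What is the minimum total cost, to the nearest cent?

$1.98

cheddar only: max(501/251, 518/56) = 9.25 servings → $6.94.
oats only: max(501/38, 518/164) = 13.18 servings → $3.96.
cheddar + oats with both tight: 1.601 servings and 2.612 servings → $1.98.
So the least-cost plan costs $1.98.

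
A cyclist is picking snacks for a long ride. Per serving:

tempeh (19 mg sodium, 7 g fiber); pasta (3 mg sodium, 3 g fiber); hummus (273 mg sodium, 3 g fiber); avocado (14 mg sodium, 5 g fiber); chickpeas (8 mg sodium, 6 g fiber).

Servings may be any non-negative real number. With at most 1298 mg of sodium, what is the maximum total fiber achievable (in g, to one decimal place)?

Fiber per mg sodium: pasta 1, chickpeas 0.75, tempeh 0.3684, avocado 0.3571, hummus 0.01099.
With no serving limits, spend the whole sodium allowance on pasta: 1298 mg / 3 mg × 3 g = 1298.0 g.

1298.0 g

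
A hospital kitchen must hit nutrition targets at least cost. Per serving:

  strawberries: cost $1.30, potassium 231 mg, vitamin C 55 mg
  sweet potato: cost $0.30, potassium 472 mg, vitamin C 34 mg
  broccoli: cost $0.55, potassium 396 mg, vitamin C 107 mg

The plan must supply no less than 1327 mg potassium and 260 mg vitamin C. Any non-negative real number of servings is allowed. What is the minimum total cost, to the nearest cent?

$1.47

The cheapest plan sits at a corner of the feasible region — with two constraints it uses at most two foods.
strawberries only: max(1327/231, 260/55) = 5.745 servings → $7.47.
sweet potato only: max(1327/472, 260/34) = 7.647 servings → $2.29.
broccoli only: max(1327/396, 260/107) = 3.351 servings → $1.84.
strawberries + sweet potato with both tight: 4.286 servings and 0.7139 servings → $5.79.
strawberries + broccoli: the both-tight solution has a negative serving — not a feasible corner.
sweet potato + broccoli with both tight: 1.054 servings and 2.095 servings → $1.47.
Cheapest feasible corner: $1.47.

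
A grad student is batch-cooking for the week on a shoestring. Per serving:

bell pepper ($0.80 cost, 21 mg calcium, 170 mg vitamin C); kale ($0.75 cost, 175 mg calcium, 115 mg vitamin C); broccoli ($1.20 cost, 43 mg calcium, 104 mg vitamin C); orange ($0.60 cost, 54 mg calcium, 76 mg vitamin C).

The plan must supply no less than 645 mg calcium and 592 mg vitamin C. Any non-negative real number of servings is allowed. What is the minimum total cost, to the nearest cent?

bell pepper only: max(645/21, 592/170) = 30.71 servings → $24.57.
kale only: max(645/175, 592/115) = 5.148 servings → $3.86.
broccoli only: max(645/43, 592/104) = 15 servings → $18.00.
orange only: max(645/54, 592/76) = 11.94 servings → $7.17.
bell pepper + kale with both tight: 1.076 servings and 3.557 servings → $3.53.
bell pepper + broccoli: intersection lies outside the first quadrant.
bell pepper + orange: intersection lies outside the first quadrant.
kale + broccoli with both tight: 3.14 servings and 2.22 servings → $5.02.
kale + orange with both tight: 2.405 servings and 4.15 servings → $4.29.
broccoli + orange with both targets exact would need a negative amount; discard.
So the least-cost plan costs $3.53.

$3.53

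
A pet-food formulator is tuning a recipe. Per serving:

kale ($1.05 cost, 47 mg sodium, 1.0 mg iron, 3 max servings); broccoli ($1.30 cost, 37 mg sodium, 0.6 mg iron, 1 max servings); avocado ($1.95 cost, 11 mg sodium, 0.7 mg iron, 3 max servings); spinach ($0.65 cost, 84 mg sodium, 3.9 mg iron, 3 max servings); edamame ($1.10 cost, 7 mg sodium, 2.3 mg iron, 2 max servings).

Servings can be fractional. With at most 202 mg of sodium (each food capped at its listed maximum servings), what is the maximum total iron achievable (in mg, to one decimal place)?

13.9 mg

Iron per mg sodium: edamame 0.3286, avocado 0.06364, spinach 0.04643, kale 0.02128, broccoli 0.01622.
Take 2 servings of edamame: uses 14 mg sodium, +4.6 mg iron (running total 4.6 mg).
Take 3 servings of avocado: uses 33 mg sodium, +2.1 mg iron (running total 6.7 mg).
Take 1.845 servings of spinach: uses 155 mg sodium, +7.2 mg iron (running total 13.9 mg).
Filling greedily by iron-per-mg sodium is optimal for one linear limit, giving 13.9 mg.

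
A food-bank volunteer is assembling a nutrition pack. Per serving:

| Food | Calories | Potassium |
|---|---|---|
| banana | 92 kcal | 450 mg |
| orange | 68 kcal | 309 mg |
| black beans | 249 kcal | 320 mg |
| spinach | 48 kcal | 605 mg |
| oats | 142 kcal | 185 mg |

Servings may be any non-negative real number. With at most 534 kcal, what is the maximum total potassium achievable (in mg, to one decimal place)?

Potassium per kcal: spinach 12.6, banana 4.891, orange 4.544, oats 1.303, black beans 1.285.
With no serving limits, spend the whole calories allowance on spinach: 534 kcal / 48 kcal × 605 mg = 6730.6 mg.

6730.6 mg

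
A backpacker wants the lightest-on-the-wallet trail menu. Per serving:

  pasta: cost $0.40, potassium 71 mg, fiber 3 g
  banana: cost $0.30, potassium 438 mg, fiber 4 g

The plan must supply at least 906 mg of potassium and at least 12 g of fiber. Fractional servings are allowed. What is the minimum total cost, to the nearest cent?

$0.90

Compare the cost at each extreme point of the feasible region.
pasta only: max(906/71, 12/3) = 12.76 servings → $5.10.
banana only: max(906/438, 12/4) = 3 servings → $0.90.
pasta + banana with both tight: 1.584 servings and 1.812 servings → $1.18.
Cheapest feasible corner: $0.90.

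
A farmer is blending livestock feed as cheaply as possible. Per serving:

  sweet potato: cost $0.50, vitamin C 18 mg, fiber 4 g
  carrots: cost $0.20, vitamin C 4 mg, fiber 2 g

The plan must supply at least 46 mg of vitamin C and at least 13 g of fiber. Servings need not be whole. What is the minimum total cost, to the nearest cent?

sweet potato only: max(46/18, 13/4) = 3.25 servings → $1.62.
carrots only: max(46/4, 13/2) = 11.5 servings → $2.30.
sweet potato + carrots with both tight: 2 servings and 2.5 servings → $1.50.
The minimum over all feasible corners is $1.50.

$1.50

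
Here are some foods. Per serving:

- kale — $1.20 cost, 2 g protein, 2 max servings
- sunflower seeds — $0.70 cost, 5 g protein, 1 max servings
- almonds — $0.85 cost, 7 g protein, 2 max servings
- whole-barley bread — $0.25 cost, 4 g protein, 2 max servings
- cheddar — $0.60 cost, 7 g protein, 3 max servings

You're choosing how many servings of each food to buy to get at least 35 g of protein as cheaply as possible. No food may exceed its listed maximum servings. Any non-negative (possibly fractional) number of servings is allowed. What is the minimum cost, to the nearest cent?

$3.03

Cost per g of protein: whole-barley bread $0.0625, cheddar $0.0857, almonds $0.1214, sunflower seeds $0.1400, kale $0.6000.
Take 2 servings of whole-barley bread: +8.0 g protein for $0.50 (total $0.50, still need 27.0 g).
Take 3 servings of cheddar: +21.0 g protein for $1.80 (total $2.30, still need 6.0 g).
Take 0.8571 servings of almonds: +6.0 g protein for $0.73 (total $3.03, still need 0.0 g).
Filling from the cheapest source first is optimal under one linear minimum: $3.03.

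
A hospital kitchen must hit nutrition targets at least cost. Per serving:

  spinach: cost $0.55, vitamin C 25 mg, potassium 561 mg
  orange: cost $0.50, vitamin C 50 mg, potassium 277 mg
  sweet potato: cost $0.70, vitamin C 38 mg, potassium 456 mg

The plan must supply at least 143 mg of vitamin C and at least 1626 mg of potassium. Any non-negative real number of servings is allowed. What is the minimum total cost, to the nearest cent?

$2.02

With two linear requirements the optimum uses one or two foods; enumerate the corners.
spinach only: max(143/25, 1626/561) = 5.72 servings → $3.15.
orange only: max(143/50, 1626/277) = 5.87 servings → $2.94.
sweet potato only: max(143/38, 1626/456) = 3.763 servings → $2.63.
spinach + orange with both tight: 1.973 servings and 1.873 servings → $2.02.
spinach + sweet potato: intersection lies outside the first quadrant.
orange + sweet potato with both tight: 0.2786 servings and 3.397 servings → $2.52.
Cheapest feasible corner: $2.02.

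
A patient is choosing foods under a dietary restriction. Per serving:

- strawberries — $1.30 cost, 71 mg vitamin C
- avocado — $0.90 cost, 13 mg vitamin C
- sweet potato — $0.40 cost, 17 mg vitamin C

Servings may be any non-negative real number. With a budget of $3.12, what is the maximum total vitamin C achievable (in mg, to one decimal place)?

Vitamin C per dollar: strawberries 54.62, sweet potato 42.5, avocado 14.44.
With no serving limits, spend the whole cost allowance on strawberries: $3.12 / $1.30 × 71 mg = 170.4 mg.

170.4 mg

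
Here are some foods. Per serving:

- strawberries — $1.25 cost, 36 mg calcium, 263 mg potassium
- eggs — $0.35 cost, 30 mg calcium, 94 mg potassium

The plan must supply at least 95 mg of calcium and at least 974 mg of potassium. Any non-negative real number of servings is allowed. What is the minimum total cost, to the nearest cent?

Check every corner: each single food scaled to meet both minima, and each pair solved so both constraints bind.
strawberries only: max(95/36, 974/263) = 3.703 servings → $4.63.
eggs only: max(95/30, 974/94) = 10.36 servings → $3.63.
strawberries + eggs: intersection lies outside the first quadrant.
Cheapest feasible corner: $3.63.

$3.63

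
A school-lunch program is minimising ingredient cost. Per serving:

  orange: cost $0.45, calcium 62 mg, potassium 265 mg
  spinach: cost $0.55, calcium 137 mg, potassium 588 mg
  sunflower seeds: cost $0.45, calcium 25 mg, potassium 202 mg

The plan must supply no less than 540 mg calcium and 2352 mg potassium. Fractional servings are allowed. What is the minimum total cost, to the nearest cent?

orange only: max(540/62, 2352/265) = 8.875 servings → $3.99.
spinach only: max(540/137, 2352/588) = 4 servings → $2.20.
sunflower seeds only: max(540/25, 2352/202) = 21.6 servings → $9.72.
orange + spinach with both targets exact would need a negative amount; discard.
orange + sunflower seeds with both tight: 8.523 servings and 0.4618 servings → $4.04.
spinach + sunflower seeds with both tight: 3.875 servings and 0.3626 servings → $2.29.
So the least-cost plan costs $2.20.

$2.20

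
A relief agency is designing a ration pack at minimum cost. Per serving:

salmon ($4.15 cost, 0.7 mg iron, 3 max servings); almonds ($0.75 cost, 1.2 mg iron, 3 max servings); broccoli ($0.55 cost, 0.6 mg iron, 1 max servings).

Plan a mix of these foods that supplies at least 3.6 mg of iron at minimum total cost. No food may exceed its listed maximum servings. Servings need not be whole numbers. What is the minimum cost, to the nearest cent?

Cost per mg of iron: almonds $0.6250, broccoli $0.9167, salmon $5.9286.
Take 3 servings of almonds: +3.6 mg iron for $2.25 (total $2.25, still need 0.0 mg).
Filling from the cheapest source first is optimal under one linear minimum: $2.25.

$2.25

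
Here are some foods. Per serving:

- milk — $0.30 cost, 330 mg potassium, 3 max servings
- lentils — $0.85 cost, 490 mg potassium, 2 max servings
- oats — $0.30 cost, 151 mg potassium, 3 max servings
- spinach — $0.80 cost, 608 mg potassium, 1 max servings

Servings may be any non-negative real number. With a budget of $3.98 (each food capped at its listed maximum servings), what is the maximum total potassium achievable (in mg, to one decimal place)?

2869.9 mg

Potassium per dollar: milk 1100, spinach 760, lentils 576.5, oats 503.3.
Take 3 servings of milk: spends $0.90, +990.0 mg potassium (running total 990.0 mg).
Take 1 serving of spinach: spends $0.80, +608.0 mg potassium (running total 1598.0 mg).
Take 2 servings of lentils: spends $1.70, +980.0 mg potassium (running total 2578.0 mg).
Take 1.933 servings of oats: spends $0.58, +291.9 mg potassium (running total 2869.9 mg).
Greedy by best ratio exhausts the cost allowance optimally: 2869.9 mg.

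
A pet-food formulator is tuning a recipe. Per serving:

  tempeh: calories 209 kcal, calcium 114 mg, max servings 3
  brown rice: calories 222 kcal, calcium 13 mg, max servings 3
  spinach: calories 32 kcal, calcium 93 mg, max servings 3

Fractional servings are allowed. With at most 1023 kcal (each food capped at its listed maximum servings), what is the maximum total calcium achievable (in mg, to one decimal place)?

Calcium per kcal: spinach 2.906, tempeh 0.5455, brown rice 0.05856.
Take 3 servings of spinach: uses 96 kcal, +279.0 mg calcium (running total 279.0 mg).
Take 3 servings of tempeh: uses 627 kcal, +342.0 mg calcium (running total 621.0 mg).
Take 1.351 servings of brown rice: uses 300 kcal, +17.6 mg calcium (running total 638.6 mg).
Filling greedily by calcium-per-kcal is optimal for one linear limit, giving 638.6 mg.

638.6 mg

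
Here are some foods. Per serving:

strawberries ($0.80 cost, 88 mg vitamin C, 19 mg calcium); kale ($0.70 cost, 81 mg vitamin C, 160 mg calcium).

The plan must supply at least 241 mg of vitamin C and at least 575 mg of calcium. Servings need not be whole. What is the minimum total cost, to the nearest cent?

At the optimum either one food covers both requirements or two foods hit both targets exactly; no other combination can be cheaper.
strawberries only: max(241/88, 575/19) = 30.26 servings → $24.21.
kale only: max(241/81, 575/160) = 3.594 servings → $2.52.
strawberries + kale: intersection lies outside the first quadrant.
The minimum over all feasible corners is $2.52.

$2.52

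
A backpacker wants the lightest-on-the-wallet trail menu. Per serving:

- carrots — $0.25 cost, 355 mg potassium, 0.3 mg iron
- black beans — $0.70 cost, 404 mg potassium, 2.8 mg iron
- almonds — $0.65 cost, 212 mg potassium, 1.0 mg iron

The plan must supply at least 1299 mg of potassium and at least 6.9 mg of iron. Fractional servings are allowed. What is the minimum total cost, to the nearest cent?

carrots only: max(1299/355, 6.9/0.3) = 23 servings → $5.75.
black beans only: max(1299/404, 6.9/2.8) = 3.215 servings → $2.25.
almonds only: max(1299/212, 6.9/1.0) = 6.9 servings → $4.49.
carrots + black beans with both tight: 0.9734 servings and 2.36 servings → $1.90.
carrots + almonds with both targets exact would need a negative amount; discard.
black beans + almonds with both tight: 0.8639 servings and 4.481 servings → $3.52.
Cheapest feasible corner: $1.90.

$1.90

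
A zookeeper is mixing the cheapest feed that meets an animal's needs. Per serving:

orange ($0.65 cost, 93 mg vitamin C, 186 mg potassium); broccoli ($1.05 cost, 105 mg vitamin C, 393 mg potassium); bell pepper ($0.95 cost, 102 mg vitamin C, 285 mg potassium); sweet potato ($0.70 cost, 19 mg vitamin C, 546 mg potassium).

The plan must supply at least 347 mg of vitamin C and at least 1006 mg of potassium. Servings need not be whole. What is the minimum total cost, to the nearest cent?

Two binding constraints pin down two serving amounts, so the optimal mix uses at most two foods. The candidates are each food alone (scaled to the tighter of vitamin C/potassium) and each pair with both constraints tight.
orange only: max(347/93, 1006/186) = 5.409 servings → $3.52.
broccoli only: max(347/105, 1006/393) = 3.305 servings → $3.47.
bell pepper only: max(347/102, 1006/285) = 3.53 servings → $3.35.
sweet potato only: max(347/19, 1006/546) = 18.26 servings → $12.78.
orange + broccoli with both tight: 1.806 servings and 1.705 servings → $2.96.
orange + bell pepper with both targets exact would need a negative amount; discard.
orange + sweet potato with both tight: 3.606 servings and 0.6142 servings → $2.77.
broccoli + bell pepper with both tight: 0.3658 servings and 3.025 servings → $3.26.
broccoli + sweet potato: the both-tight solution has a negative serving — not a feasible corner.
bell pepper + sweet potato with both tight: 3.388 servings and 0.07393 servings → $3.27.
Cheapest feasible corner: $2.77.

$2.77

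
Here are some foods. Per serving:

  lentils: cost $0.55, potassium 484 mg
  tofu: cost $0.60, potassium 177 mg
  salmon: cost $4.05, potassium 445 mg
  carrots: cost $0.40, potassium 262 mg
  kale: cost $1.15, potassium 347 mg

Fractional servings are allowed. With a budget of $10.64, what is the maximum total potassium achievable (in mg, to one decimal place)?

9363.2 mg

Potassium per dollar: lentils 880, carrots 655, kale 301.7, tofu 295, salmon 109.9.
With no serving limits, spend the whole cost allowance on lentils: $10.64 / $0.55 × 484 mg = 9363.2 mg.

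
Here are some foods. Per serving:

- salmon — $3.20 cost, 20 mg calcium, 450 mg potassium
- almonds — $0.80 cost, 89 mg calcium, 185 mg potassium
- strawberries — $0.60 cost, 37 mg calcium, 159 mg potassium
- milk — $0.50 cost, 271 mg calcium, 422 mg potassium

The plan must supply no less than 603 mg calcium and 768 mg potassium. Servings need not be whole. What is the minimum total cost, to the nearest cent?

$1.11

With two linear requirements the optimum uses one or two foods; enumerate the corners.
salmon only: max(603/20, 768/450) = 30.15 servings → $96.48.
almonds only: max(603/89, 768/185) = 6.775 servings → $5.42.
strawberries only: max(603/37, 768/159) = 16.3 servings → $9.78.
milk only: max(603/271, 768/422) = 2.225 servings → $1.11.
salmon + almonds: the both-tight solution has a negative serving — not a feasible corner.
salmon + strawberries: the both-tight solution has a negative serving — not a feasible corner.
salmon + milk with both targets exact would need a negative amount; discard.
almonds + strawberries with both targets exact would need a negative amount; discard.
almonds + milk with both targets exact would need a negative amount; discard.
strawberries + milk: intersection lies outside the first quadrant.
So the least-cost plan costs $1.11.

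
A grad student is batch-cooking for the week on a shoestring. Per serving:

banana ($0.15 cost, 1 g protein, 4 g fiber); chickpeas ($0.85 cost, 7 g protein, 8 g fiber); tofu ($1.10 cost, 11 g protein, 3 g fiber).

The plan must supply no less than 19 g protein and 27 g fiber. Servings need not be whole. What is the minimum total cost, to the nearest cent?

$2.19

banana only: max(19/1, 27/4) = 19 servings → $2.85.
chickpeas only: max(19/7, 27/8) = 3.375 servings → $2.87.
tofu only: max(19/11, 27/3) = 9 servings → $9.90.
banana + chickpeas with both tight: 1.85 servings and 2.45 servings → $2.36.
banana + tofu with both tight: 5.854 servings and 1.195 servings → $2.19.
chickpeas + tofu: intersection lies outside the first quadrant.
Cheapest feasible corner: $2.19.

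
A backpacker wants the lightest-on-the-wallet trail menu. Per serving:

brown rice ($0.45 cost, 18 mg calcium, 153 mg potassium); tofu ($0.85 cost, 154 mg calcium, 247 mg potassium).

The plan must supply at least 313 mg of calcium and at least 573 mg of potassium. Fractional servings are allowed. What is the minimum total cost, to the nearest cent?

For a min-cost LP with two ≥-constraints, a basic feasible solution has at most two positive variables.
brown rice only: max(313/18, 573/153) = 17.39 servings → $7.83.
tofu only: max(313/154, 573/247) = 2.32 servings → $1.97.
brown rice + tofu with both tight: 0.5718 servings and 1.966 servings → $1.93.
So the least-cost plan costs $1.93.

$1.93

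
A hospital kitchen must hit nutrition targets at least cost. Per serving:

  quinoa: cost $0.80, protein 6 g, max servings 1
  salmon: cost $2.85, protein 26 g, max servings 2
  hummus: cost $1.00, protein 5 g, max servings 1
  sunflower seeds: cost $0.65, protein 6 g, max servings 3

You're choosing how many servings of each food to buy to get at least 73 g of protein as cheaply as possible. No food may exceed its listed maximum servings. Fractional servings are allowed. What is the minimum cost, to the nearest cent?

$8.05

Cost per g of protein: sunflower seeds $0.1083, salmon $0.1096, quinoa $0.1333, hummus $0.2000.
Take 3 servings of sunflower seeds: +18.0 g protein for $1.95 (total $1.95, still need 55.0 g).
Take 2 servings of salmon: +52.0 g protein for $5.70 (total $7.65, still need 3.0 g).
Take 0.5 servings of quinoa: +3.0 g protein for $0.40 (total $8.05, still need 0.0 g).
Filling from the cheapest source first is optimal under one linear minimum: $8.05.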